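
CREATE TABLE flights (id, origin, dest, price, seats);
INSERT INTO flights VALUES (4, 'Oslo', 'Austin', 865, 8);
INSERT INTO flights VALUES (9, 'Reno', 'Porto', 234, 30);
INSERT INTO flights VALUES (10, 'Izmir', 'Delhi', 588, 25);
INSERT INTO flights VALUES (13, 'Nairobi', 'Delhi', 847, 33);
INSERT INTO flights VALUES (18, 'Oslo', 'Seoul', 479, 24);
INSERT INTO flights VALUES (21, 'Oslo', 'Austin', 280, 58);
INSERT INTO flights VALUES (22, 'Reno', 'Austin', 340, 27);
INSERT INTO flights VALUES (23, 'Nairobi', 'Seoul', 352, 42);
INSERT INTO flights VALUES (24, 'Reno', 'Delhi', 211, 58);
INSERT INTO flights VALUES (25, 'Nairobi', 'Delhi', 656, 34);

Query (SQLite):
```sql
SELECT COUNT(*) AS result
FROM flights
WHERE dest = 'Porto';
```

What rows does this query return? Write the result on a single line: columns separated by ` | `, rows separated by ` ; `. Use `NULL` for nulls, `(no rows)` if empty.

1

Rows where dest='Porto' → seats values: [30].
COUNT(*) counts rows → 1.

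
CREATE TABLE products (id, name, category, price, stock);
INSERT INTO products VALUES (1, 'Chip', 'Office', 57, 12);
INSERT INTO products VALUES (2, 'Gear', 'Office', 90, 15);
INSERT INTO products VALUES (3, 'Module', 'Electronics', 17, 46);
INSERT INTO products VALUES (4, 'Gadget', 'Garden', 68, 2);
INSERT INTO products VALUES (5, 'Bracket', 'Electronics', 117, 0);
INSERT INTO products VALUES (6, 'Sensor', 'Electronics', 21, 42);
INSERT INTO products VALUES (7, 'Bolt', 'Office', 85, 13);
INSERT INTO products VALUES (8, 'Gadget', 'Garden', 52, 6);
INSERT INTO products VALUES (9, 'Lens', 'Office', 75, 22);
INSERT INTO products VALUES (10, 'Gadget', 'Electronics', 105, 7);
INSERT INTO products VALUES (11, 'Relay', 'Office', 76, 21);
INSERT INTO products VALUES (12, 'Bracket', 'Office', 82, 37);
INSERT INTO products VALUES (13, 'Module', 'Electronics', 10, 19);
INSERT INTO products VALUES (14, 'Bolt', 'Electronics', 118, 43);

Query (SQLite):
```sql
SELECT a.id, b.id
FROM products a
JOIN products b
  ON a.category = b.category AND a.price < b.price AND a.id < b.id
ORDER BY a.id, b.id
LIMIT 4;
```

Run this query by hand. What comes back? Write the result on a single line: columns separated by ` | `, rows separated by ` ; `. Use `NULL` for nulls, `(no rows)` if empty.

Pairs (a,b) with same category, a.price < b.price, a.id < b.id.
category groups: Electronics:{3,5,6,10,13,14} Garden:{4,8} Office:{1,2,7,9,11,12}
Ordered by (a.id, b.id); first 4.

1 | 2 ; 1 | 7 ; 1 | 9 ; 1 | 11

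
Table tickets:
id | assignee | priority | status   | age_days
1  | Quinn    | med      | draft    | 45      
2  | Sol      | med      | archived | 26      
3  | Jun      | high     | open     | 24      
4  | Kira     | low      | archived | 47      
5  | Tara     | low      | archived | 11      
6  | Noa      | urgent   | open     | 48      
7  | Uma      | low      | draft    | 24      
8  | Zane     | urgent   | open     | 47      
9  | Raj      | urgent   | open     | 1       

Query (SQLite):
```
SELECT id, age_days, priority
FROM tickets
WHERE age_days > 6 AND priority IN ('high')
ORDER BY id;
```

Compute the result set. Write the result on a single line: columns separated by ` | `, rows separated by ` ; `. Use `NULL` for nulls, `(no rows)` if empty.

3 | 24 | high

age_days > 6: ids {1, 2, 3, 4, 5, 6, 7, 8}
priority IN ('high'): ids {3}
Combine with AND.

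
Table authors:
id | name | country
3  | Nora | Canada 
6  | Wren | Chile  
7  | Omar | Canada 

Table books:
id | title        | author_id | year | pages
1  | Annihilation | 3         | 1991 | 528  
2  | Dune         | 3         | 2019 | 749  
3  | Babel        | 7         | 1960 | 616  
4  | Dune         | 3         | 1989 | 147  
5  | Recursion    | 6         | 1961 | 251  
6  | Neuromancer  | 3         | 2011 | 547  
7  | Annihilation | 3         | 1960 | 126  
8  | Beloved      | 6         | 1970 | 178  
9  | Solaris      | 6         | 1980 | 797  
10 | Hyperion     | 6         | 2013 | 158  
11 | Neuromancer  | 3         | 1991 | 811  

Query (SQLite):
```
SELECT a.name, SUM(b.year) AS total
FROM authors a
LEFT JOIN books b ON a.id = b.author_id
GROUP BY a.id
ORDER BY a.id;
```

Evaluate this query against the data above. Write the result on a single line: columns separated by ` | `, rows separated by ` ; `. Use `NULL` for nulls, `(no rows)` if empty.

LEFT JOIN keeps every authors row; unmatched ones get NULL for books columns.
Group by authors.id and compute SUM(b.year). SUM over an all-NULL group is NULL.
  3: ids {1, 2, 4, 6, 7, 11} → SUM(b.year)=11961
  6: ids {5, 8, 9, 10} → SUM(b.year)=7924
  7: ids {3} → SUM(b.year)=1960

Nora | 11961 ; Wren | 7924 ; Omar | 1960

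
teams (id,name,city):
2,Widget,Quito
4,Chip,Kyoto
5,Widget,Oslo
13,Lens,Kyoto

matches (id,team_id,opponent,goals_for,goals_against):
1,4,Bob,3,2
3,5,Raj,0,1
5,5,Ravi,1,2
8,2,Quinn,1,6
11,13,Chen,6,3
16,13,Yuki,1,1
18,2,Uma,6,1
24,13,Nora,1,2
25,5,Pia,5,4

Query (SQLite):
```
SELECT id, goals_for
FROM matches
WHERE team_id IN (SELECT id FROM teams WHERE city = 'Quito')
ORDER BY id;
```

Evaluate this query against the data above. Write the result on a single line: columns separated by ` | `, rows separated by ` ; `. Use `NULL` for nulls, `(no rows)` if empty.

Inner query: teams.id where city = 'Quito'.
Outer: keep matches rows whose team_id is in that set.
Inner query → {2}

8 | 1 ; 18 | 6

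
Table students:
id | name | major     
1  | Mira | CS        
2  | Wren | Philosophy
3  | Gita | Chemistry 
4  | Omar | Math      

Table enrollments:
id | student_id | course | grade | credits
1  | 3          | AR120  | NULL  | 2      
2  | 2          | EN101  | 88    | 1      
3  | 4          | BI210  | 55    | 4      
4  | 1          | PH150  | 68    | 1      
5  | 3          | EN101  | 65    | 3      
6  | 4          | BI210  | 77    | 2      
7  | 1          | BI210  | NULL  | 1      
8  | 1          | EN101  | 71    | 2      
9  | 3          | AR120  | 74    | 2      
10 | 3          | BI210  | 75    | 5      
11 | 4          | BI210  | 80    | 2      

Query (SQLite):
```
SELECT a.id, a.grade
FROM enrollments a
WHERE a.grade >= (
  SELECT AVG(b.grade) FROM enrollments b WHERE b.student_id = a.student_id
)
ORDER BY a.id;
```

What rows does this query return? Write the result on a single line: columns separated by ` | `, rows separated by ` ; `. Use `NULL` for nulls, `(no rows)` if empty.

For each enrollments row a, compute AVG(grade) over rows sharing a.student_id.
Keep row a if a.grade >= that per-group AVG.
  student_id=1: AVG(grade) = 69.5
  student_id=2: AVG(grade) = 88.0
  student_id=3: AVG(grade) = 71.333333
  student_id=4: AVG(grade) = 70.666667

2 | 88 ; 6 | 77 ; 8 | 71 ; 9 | 74 ; 10 | 75 ; 11 | 80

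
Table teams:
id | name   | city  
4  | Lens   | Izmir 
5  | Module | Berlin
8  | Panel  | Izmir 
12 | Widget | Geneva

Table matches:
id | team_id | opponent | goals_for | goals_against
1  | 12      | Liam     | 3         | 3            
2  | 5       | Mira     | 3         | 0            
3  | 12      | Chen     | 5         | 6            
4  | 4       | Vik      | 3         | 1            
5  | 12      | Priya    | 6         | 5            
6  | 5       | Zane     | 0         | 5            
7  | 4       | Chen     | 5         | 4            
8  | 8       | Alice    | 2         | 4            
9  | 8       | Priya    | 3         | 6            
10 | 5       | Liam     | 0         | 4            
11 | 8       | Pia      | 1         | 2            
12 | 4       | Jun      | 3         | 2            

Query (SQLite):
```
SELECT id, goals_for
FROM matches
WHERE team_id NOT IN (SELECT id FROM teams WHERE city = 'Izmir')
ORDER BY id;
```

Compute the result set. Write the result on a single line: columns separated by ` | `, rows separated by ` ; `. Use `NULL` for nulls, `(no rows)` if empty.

1 | 3 ; 2 | 3 ; 3 | 5 ; 5 | 6 ; 6 | 0 ; 10 | 0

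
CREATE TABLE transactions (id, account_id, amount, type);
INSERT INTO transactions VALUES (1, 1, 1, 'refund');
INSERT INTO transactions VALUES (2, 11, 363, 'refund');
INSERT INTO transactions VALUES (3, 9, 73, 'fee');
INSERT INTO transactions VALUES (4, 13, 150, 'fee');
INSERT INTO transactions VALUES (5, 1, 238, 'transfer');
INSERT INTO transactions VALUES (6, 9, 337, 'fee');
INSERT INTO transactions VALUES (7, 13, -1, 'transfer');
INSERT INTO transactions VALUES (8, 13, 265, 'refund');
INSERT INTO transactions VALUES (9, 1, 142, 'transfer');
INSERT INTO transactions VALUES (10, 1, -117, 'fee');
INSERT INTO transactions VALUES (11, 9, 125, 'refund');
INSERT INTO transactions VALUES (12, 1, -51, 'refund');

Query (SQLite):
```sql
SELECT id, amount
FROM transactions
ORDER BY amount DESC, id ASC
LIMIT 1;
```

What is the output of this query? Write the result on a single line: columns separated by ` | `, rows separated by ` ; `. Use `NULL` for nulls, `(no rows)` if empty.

2 | 363

Sort by amount desc, tiebreak id asc: (363, id=2), (337, id=6), (265, id=8), (238, id=5) …. Take first 1.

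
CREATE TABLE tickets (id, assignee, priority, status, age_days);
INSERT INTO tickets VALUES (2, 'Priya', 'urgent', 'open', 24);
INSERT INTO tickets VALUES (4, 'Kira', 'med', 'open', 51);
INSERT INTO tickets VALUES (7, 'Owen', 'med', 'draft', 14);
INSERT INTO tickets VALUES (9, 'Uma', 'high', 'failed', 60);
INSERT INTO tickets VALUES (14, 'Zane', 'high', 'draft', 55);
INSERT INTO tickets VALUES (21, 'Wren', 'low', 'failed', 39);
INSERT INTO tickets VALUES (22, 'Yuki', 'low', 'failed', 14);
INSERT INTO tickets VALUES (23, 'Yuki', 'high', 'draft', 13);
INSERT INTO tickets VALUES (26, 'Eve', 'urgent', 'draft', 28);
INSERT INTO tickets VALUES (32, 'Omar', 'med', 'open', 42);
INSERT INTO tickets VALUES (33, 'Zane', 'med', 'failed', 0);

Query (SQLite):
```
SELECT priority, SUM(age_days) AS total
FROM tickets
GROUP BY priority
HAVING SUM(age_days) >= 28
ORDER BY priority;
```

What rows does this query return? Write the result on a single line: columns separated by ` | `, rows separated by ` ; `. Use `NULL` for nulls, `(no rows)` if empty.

Partition tickets by priority; compute SUM(age_days) within each group.
HAVING: keep groups where SUM(age_days) >= 28.
  high: ids {9, 14, 23} → SUM(age_days)=128
  low: ids {21, 22} → SUM(age_days)=53
  med: ids {4, 7, 32, 33} → SUM(age_days)=107
  urgent: ids {2, 26} → SUM(age_days)=52

high | 128 ; low | 53 ; med | 107 ; urgent | 52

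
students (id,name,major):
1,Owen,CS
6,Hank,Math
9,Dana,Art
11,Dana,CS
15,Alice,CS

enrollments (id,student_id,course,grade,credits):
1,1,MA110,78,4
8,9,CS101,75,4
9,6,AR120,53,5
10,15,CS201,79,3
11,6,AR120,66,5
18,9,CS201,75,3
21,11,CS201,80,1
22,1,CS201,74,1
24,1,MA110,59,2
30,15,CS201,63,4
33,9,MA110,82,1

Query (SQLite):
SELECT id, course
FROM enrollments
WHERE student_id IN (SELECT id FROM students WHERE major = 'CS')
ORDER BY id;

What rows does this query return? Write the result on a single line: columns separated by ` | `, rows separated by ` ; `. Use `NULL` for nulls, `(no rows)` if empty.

1 | MA110 ; 10 | CS201 ; 21 | CS201 ; 22 | CS201 ; 24 | MA110 ; 30 | CS201

Inner query: students.id where major = 'CS'.
Outer: keep enrollments rows whose student_id is in that set.
Inner query → {1, 11, 15}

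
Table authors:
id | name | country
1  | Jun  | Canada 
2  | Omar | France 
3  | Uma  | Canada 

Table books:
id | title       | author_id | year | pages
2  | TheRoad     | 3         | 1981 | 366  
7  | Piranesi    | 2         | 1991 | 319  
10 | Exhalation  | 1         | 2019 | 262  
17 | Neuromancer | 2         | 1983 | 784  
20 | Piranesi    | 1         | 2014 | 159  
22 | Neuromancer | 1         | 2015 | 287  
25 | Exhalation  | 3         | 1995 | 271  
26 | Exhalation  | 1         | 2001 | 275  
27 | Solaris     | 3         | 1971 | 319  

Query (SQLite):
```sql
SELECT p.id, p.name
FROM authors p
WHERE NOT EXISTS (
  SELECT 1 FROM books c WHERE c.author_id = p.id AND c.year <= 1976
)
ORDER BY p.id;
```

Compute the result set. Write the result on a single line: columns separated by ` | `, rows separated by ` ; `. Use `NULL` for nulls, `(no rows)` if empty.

For each authors row, check whether any books with matching author_id has year <= 1976.
Keep rows where that is false.

1 | Jun ; 2 | Omar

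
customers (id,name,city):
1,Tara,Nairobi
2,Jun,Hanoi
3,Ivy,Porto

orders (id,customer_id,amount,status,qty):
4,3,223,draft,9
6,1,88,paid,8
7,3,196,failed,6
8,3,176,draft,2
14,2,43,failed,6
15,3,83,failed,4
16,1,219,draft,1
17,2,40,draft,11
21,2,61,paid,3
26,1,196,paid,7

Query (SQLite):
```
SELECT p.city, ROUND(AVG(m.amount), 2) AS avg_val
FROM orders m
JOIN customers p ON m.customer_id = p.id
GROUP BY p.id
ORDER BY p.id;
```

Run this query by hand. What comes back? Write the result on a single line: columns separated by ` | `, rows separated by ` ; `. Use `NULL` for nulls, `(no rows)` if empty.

Join each orders row to its customers via customer_id.
Group joined rows by customers.id; compute ROUND(AVG(m.amount), 2) per group.
  1: ids {6, 16, 26} → ROUND(AVG(m.amount), 2)=167.67
  2: ids {14, 17, 21} → ROUND(AVG(m.amount), 2)=48
  3: ids {4, 7, 8, 15} → ROUND(AVG(m.amount), 2)=169.5

Nairobi | 167.67 ; Hanoi | 48 ; Porto | 169.5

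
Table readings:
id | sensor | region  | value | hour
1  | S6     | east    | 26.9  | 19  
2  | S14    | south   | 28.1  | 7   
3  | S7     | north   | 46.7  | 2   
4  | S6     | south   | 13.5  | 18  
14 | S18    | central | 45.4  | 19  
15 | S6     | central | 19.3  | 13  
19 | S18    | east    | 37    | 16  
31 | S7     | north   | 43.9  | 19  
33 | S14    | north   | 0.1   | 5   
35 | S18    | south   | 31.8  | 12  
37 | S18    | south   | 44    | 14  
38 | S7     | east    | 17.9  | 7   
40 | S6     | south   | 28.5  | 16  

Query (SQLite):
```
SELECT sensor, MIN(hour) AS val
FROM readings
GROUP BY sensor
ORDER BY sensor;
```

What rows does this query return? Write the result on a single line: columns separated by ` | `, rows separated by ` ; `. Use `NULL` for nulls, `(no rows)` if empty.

Partition readings by sensor; compute MIN(hour) within each group.
  S14: ids {2, 33} → MIN(hour)=5
  S18: ids {14, 19, 35, 37} → MIN(hour)=12
  S6: ids {1, 4, 15, 40} → MIN(hour)=13
  S7: ids {3, 31, 38} → MIN(hour)=2

S14 | 5 ; S18 | 12 ; S6 | 13 ; S7 | 2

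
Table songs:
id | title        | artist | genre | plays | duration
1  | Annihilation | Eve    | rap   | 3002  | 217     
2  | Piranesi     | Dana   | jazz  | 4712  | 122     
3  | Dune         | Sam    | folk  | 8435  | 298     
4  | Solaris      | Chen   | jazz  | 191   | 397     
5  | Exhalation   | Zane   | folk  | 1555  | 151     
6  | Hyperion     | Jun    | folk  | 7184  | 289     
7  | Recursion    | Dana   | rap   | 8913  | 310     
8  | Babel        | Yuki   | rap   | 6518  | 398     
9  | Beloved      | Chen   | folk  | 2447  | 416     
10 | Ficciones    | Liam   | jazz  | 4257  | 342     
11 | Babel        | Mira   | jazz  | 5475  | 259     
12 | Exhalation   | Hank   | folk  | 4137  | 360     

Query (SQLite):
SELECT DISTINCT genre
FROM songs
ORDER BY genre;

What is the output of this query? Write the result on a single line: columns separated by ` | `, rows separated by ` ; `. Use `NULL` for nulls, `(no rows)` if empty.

Collect distinct genre values from songs.

folk ; jazz ; rap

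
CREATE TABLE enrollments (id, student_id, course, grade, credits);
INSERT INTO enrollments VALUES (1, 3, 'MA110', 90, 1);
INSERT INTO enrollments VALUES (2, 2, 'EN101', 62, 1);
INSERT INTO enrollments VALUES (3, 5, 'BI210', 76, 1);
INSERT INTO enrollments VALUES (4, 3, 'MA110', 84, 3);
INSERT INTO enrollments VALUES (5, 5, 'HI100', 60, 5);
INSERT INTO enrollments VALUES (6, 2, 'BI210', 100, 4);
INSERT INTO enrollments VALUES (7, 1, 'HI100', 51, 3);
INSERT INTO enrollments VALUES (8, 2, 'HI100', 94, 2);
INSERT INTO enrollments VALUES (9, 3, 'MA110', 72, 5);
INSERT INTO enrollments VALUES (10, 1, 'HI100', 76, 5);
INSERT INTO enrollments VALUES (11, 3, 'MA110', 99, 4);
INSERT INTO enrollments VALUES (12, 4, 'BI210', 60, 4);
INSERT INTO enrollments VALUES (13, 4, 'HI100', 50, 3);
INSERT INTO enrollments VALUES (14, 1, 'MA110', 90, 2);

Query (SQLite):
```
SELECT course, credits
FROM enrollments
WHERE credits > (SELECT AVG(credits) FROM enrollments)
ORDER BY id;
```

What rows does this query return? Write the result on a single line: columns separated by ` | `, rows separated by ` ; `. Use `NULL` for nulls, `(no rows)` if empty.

HI100 | 5 ; BI210 | 4 ; MA110 | 5 ; HI100 | 5 ; MA110 | 4 ; BI210 | 4

Scalar subquery: AVG(credits) over all enrollments rows = 3.071429 (≈; comparison uses full precision).
Keep rows where credits > that value.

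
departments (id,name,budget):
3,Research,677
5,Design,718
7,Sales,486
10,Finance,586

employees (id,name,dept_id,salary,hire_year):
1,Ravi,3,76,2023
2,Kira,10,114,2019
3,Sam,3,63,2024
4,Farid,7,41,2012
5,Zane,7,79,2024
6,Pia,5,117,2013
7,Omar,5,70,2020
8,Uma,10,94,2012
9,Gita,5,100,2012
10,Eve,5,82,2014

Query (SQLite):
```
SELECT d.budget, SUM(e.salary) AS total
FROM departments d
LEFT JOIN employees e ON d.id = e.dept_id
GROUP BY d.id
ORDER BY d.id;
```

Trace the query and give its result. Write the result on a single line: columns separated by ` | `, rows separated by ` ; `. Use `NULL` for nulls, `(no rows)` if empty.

LEFT JOIN keeps every departments row; unmatched ones get NULL for employees columns.
Group by departments.id and compute SUM(e.salary). SUM over an all-NULL group is NULL.
  3: ids {1, 3} → SUM(e.salary)=139
  5: ids {6, 7, 9, 10} → SUM(e.salary)=369
  7: ids {4, 5} → SUM(e.salary)=120
  10: ids {2, 8} → SUM(e.salary)=208

677 | 139 ; 718 | 369 ; 486 | 120 ; 586 | 208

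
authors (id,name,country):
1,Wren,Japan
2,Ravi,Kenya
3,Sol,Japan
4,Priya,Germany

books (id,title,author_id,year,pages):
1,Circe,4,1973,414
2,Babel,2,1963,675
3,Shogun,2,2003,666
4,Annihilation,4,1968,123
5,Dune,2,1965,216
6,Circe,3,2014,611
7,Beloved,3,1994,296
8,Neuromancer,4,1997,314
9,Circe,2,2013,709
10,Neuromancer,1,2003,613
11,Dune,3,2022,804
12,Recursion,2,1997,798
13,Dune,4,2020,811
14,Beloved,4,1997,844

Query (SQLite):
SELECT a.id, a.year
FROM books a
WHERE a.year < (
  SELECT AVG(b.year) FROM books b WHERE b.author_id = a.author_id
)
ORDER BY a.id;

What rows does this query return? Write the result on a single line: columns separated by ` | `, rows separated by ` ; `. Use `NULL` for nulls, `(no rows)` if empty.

For each books row a, compute AVG(year) over rows sharing a.author_id.
Keep row a if a.year < that per-group AVG.
  author_id=1: AVG(year) = 2003.0
  author_id=2: AVG(year) = 1988.2
  author_id=3: AVG(year) = 2010.0
  author_id=4: AVG(year) = 1991.0

1 | 1973 ; 2 | 1963 ; 4 | 1968 ; 5 | 1965 ; 7 | 1994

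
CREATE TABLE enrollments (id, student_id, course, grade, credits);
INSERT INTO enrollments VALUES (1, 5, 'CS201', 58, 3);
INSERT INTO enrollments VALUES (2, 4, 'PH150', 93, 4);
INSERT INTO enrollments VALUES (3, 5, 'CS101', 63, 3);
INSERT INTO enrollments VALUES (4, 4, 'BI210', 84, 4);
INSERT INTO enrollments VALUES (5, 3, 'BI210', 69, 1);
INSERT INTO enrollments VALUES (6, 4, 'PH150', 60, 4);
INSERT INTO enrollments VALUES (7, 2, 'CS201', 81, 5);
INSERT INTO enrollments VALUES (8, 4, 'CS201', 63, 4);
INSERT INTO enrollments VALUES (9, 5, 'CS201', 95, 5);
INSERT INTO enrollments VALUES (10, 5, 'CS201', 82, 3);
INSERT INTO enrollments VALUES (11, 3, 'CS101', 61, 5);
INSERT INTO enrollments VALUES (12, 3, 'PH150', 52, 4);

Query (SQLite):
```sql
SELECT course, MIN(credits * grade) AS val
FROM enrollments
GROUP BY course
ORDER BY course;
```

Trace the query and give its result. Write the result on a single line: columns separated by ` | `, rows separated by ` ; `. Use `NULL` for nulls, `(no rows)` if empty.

BI210 | 69 ; CS101 | 189 ; CS201 | 174 ; PH150 | 208

For each row compute credits * grade.
Group by course; take MIN of the expression per group.
  BI210: ids {4, 5} → MIN(credits * grade)=69
  CS101: ids {3, 11} → MIN(credits * grade)=189
  CS201: ids {1, 7, 8, 9, 10} → MIN(credits * grade)=174
  PH150: ids {2, 6, 12} → MIN(credits * grade)=208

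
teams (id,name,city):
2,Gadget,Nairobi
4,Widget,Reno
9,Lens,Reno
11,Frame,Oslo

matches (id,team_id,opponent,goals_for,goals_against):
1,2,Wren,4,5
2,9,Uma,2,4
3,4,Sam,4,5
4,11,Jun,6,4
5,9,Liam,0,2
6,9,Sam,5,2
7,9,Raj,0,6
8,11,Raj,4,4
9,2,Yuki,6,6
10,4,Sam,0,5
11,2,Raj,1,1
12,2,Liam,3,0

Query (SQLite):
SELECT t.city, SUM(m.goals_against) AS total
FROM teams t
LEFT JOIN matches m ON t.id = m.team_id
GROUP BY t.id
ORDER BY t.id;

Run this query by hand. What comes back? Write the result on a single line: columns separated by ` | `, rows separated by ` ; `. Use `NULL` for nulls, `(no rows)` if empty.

LEFT JOIN keeps every teams row; unmatched ones get NULL for matches columns.
Group by teams.id and compute SUM(m.goals_against). SUM over an all-NULL group is NULL.
  2: ids {1, 9, 11, 12} → SUM(m.goals_against)=12
  4: ids {3, 10} → SUM(m.goals_against)=10
  9: ids {2, 5, 6, 7} → SUM(m.goals_against)=14
  11: ids {4, 8} → SUM(m.goals_against)=8

Nairobi | 12 ; Reno | 10 ; Reno | 14 ; Oslo | 8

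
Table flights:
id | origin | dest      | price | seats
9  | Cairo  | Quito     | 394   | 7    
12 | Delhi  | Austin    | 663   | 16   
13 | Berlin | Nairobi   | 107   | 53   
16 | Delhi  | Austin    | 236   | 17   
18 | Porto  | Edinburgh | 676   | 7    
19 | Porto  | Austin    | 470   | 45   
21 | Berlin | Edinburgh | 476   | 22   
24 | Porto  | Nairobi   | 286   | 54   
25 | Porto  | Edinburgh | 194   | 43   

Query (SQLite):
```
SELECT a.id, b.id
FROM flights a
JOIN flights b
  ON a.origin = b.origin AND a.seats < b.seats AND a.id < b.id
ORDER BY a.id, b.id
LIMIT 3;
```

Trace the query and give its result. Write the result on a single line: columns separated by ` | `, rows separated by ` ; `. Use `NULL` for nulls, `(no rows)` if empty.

12 | 16 ; 18 | 19 ; 18 | 24

Pairs (a,b) with same origin, a.seats < b.seats, a.id < b.id.
origin groups: Berlin:{13,21} Cairo:{9} Delhi:{12,16} Porto:{18,19,24,25}
Ordered by (a.id, b.id); first 3.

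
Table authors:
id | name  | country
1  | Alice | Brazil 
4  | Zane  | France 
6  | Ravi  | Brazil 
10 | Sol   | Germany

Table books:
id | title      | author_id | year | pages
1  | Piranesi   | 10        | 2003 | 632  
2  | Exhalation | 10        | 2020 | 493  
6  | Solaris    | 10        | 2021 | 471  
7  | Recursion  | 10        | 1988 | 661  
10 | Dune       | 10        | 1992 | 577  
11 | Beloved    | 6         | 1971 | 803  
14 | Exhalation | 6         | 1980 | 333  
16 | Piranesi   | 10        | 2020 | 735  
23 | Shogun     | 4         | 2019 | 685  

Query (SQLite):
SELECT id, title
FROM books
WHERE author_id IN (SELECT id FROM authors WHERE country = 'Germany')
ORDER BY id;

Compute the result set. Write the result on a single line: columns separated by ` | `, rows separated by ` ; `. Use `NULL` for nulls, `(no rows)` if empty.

Inner query: authors.id where country = 'Germany'.
Outer: keep books rows whose author_id is in that set.
Inner query → {10}

1 | Piranesi ; 2 | Exhalation ; 6 | Solaris ; 7 | Recursion ; 10 | Dune ; 16 | Piranesi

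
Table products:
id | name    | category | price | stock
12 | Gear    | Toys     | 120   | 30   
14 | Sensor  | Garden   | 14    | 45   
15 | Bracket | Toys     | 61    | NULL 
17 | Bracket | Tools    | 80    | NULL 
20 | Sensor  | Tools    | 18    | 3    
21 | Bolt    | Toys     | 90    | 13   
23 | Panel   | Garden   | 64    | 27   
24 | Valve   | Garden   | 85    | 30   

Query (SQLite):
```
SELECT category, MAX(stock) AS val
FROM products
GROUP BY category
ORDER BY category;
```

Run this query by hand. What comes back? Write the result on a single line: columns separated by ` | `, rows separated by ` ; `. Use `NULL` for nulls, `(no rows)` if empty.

Partition products by category; compute MAX(stock) within each group.
  Garden: ids {14, 23, 24} → MAX(stock)=45
  Tools: ids {17, 20} → MAX(stock)=3
  Toys: ids {12, 15, 21} → MAX(stock)=30

Garden | 45 ; Tools | 3 ; Toys | 30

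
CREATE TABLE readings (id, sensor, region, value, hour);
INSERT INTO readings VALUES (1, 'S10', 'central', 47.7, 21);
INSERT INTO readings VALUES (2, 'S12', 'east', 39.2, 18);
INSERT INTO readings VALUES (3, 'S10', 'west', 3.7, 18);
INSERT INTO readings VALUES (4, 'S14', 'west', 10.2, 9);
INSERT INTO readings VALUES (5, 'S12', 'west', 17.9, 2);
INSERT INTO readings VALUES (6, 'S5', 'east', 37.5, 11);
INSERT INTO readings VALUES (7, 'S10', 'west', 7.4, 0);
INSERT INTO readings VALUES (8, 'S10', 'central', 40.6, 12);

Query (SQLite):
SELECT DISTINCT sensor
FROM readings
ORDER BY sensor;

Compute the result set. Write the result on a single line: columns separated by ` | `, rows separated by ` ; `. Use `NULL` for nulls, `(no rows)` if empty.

S10 ; S12 ; S14 ; S5

Collect distinct sensor values from readings.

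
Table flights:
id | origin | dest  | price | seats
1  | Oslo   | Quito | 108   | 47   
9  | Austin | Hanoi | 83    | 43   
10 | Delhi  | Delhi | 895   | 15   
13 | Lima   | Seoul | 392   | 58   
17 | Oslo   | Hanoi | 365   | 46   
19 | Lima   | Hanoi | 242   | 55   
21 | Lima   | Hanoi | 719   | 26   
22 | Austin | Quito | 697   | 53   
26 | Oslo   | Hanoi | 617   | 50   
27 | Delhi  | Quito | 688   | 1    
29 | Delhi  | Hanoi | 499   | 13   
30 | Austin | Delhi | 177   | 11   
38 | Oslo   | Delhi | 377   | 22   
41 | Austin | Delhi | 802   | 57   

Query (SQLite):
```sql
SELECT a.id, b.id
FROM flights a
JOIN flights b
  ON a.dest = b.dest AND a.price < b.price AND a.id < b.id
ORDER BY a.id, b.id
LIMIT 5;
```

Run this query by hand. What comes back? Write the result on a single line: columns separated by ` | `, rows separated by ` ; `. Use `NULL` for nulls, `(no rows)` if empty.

Pairs (a,b) with same dest, a.price < b.price, a.id < b.id.
dest groups: Delhi:{10,30,38,41} Hanoi:{9,17,19,21,26,29} Quito:{1,22,27} Seoul:{13}
Ordered by (a.id, b.id); first 5.

1 | 22 ; 1 | 27 ; 9 | 17 ; 9 | 19 ; 9 | 21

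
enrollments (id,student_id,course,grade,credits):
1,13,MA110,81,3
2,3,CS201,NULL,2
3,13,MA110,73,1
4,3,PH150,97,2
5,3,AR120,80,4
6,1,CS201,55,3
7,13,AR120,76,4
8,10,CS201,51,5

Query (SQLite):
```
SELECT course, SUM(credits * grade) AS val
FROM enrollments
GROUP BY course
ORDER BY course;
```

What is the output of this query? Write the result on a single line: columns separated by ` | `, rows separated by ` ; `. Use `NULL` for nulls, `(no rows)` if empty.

AR120 | 624 ; CS201 | 420 ; MA110 | 316 ; PH150 | 194

For each row compute credits * grade.
Group by course; take SUM of the expression per group.
  AR120: ids {5, 7} → SUM(credits * grade)=624
  CS201: ids {2, 6, 8} → SUM(credits * grade)=420
  MA110: ids {1, 3} → SUM(credits * grade)=316
  PH150: ids {4} → SUM(credits * grade)=194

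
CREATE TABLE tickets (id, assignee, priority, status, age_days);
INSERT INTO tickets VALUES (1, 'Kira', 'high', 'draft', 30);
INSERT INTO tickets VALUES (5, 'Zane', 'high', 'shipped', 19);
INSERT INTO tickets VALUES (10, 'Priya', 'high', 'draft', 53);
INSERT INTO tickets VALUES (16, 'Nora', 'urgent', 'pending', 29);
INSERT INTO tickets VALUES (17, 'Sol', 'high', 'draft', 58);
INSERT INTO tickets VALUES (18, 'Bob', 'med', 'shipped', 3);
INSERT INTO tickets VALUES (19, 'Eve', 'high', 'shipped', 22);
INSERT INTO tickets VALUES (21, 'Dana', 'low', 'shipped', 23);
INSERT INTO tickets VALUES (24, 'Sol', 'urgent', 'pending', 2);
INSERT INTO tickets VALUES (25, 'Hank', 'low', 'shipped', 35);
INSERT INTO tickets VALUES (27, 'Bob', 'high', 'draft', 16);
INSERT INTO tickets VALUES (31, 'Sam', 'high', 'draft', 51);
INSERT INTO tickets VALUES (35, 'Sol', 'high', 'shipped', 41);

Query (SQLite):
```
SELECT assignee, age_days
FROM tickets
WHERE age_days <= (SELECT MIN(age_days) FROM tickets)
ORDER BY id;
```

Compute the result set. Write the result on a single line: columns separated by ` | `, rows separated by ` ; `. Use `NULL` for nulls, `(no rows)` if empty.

Sol | 2

Scalar subquery: MIN(age_days) over all tickets rows = 2.
Keep rows where age_days <= that value.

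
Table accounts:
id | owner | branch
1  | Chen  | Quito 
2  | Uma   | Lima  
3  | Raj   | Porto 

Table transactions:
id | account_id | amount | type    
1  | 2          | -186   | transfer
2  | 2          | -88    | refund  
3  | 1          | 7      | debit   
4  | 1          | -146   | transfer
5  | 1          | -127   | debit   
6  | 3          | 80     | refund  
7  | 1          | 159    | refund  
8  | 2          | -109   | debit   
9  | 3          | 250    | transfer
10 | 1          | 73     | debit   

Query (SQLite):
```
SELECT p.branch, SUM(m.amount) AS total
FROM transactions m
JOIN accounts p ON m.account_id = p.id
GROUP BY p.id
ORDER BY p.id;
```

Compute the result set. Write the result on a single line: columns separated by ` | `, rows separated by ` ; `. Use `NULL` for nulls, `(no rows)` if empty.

Join each transactions row to its accounts via account_id.
Group joined rows by accounts.id; compute SUM(m.amount) per group.
  1: ids {3, 4, 5, 7, 10} → SUM(m.amount)=-34
  2: ids {1, 2, 8} → SUM(m.amount)=-383
  3: ids {6, 9} → SUM(m.amount)=330

Quito | -34 ; Lima | -383 ; Porto | 330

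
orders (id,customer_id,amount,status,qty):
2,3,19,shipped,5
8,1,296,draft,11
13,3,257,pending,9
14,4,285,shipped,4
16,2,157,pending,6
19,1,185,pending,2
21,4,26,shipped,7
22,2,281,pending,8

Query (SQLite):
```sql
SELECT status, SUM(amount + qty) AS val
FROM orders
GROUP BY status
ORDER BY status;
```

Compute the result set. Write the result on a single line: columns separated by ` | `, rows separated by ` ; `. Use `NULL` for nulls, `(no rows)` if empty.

draft | 307 ; pending | 905 ; shipped | 346

For each row compute amount + qty.
Group by status; take SUM of the expression per group.
  draft: ids {8} → SUM(amount + qty)=307
  pending: ids {13, 16, 19, 22} → SUM(amount + qty)=905
  shipped: ids {2, 14, 21} → SUM(amount + qty)=346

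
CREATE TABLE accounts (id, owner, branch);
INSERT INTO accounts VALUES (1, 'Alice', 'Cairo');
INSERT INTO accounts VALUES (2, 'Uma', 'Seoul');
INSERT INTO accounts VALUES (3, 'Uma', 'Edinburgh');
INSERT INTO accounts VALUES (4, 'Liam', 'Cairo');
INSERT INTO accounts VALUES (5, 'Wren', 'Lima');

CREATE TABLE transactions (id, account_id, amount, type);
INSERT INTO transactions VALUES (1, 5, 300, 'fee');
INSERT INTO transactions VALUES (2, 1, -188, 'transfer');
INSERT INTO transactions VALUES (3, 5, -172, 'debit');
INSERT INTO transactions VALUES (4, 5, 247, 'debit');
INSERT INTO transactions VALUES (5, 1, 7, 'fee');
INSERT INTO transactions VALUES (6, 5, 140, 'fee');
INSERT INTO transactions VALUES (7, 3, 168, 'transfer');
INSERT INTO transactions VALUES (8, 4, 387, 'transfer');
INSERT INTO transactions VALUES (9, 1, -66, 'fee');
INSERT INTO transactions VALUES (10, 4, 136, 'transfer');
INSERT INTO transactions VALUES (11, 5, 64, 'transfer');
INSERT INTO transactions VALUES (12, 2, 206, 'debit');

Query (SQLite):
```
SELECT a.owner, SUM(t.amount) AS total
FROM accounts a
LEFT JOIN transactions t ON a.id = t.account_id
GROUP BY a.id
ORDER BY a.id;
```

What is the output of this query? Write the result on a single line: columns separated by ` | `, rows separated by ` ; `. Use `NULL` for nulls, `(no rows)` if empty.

LEFT JOIN keeps every accounts row; unmatched ones get NULL for transactions columns.
Group by accounts.id and compute SUM(t.amount). SUM over an all-NULL group is NULL.
  1: ids {2, 5, 9} → SUM(t.amount)=-247
  2: ids {12} → SUM(t.amount)=206
  3: ids {7} → SUM(t.amount)=168
  4: ids {8, 10} → SUM(t.amount)=523
  5: ids {1, 3, 4, 6, 11} → SUM(t.amount)=579

Alice | -247 ; Uma | 206 ; Uma | 168 ; Liam | 523 ; Wren | 579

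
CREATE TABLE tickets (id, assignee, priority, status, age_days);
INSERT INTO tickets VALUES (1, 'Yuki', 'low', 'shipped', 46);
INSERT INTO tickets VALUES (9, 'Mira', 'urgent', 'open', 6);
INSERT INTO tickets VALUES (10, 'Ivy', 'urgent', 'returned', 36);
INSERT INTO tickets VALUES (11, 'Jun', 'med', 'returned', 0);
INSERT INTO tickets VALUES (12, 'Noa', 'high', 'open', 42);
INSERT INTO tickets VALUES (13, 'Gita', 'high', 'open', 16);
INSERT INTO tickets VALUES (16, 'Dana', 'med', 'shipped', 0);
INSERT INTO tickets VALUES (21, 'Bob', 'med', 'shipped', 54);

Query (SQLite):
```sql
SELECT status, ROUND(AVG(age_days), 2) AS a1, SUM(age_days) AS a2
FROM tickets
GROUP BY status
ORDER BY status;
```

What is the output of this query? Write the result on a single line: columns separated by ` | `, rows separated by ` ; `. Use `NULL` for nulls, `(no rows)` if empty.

Group tickets by status.
Per group compute: ROUND(AVG(age_days), 2), SUM(age_days).
  open: ids {9, 12, 13} → ROUND(AVG(age_days), 2)=21.33, SUM(age_days)=64
  returned: ids {10, 11} → ROUND(AVG(age_days), 2)=18, SUM(age_days)=36
  shipped: ids {1, 16, 21} → ROUND(AVG(age_days), 2)=33.33, SUM(age_days)=100

open | 21.33 | 64 ; returned | 18 | 36 ; shipped | 33.33 | 100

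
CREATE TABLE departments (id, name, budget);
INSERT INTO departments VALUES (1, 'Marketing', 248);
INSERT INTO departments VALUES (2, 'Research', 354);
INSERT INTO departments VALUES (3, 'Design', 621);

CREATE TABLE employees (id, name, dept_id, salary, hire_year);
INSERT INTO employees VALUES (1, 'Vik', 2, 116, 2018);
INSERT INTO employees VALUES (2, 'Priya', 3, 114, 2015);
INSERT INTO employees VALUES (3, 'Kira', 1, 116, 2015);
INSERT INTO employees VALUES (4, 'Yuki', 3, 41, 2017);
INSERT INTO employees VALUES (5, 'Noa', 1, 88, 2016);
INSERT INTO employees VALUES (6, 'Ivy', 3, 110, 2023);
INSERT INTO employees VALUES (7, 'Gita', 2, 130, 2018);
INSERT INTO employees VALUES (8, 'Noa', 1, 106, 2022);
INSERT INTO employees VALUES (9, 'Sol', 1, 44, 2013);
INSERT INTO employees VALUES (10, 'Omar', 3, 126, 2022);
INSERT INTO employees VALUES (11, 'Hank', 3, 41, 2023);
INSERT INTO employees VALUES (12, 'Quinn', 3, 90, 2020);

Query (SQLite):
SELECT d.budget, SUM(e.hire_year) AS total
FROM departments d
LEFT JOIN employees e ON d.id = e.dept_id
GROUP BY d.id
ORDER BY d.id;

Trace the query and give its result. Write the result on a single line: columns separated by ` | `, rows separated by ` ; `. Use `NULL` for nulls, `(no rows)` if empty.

248 | 8066 ; 354 | 4036 ; 621 | 12120

LEFT JOIN keeps every departments row; unmatched ones get NULL for employees columns.
Group by departments.id and compute SUM(e.hire_year). SUM over an all-NULL group is NULL.
  1: ids {3, 5, 8, 9} → SUM(e.hire_year)=8066
  2: ids {1, 7} → SUM(e.hire_year)=4036
  3: ids {2, 4, 6, 10, 11, 12} → SUM(e.hire_year)=12120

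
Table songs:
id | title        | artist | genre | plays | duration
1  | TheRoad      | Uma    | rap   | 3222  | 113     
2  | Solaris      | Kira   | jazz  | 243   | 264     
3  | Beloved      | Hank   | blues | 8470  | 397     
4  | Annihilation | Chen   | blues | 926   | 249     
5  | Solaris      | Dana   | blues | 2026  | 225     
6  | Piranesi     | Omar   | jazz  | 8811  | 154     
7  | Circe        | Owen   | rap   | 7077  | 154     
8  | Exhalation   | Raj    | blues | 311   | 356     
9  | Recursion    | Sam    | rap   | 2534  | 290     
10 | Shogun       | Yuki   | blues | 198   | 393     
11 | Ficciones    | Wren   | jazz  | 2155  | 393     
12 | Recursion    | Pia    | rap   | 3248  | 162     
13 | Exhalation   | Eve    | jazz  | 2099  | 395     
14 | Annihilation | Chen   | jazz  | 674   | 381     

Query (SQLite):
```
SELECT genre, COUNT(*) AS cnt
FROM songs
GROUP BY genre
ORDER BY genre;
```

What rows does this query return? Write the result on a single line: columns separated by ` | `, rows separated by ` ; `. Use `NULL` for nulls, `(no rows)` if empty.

blues | 5 ; jazz | 5 ; rap | 4

Partition songs by genre; compute COUNT(*) within each group.
  blues: ids {3, 4, 5, 8, 10} → COUNT(*)=5
  jazz: ids {2, 6, 11, 13, 14} → COUNT(*)=5
  rap: ids {1, 7, 9, 12} → COUNT(*)=4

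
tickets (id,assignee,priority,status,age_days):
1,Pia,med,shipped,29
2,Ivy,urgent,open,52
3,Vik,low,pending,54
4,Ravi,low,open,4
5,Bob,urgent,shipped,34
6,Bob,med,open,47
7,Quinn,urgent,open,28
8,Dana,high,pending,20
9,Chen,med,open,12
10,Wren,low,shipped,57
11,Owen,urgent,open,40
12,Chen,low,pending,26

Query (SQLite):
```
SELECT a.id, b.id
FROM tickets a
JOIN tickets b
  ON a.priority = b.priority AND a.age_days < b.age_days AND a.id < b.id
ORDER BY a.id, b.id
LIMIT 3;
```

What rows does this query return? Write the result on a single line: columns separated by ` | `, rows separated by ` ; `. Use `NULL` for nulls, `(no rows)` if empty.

1 | 6 ; 3 | 10 ; 4 | 10

Pairs (a,b) with same priority, a.age_days < b.age_days, a.id < b.id.
priority groups: high:{8} low:{3,4,10,12} med:{1,6,9} urgent:{2,5,7,11}
Ordered by (a.id, b.id); first 3.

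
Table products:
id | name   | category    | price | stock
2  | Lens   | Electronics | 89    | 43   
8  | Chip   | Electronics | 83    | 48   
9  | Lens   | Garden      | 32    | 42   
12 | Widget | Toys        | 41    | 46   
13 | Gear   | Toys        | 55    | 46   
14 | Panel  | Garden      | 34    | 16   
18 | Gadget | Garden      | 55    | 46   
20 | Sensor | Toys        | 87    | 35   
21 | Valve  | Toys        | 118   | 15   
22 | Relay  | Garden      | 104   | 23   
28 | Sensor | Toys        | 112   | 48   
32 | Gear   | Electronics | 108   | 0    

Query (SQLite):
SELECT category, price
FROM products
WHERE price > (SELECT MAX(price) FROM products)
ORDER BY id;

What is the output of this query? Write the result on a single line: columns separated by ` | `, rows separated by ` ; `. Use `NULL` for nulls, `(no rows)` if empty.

(no rows)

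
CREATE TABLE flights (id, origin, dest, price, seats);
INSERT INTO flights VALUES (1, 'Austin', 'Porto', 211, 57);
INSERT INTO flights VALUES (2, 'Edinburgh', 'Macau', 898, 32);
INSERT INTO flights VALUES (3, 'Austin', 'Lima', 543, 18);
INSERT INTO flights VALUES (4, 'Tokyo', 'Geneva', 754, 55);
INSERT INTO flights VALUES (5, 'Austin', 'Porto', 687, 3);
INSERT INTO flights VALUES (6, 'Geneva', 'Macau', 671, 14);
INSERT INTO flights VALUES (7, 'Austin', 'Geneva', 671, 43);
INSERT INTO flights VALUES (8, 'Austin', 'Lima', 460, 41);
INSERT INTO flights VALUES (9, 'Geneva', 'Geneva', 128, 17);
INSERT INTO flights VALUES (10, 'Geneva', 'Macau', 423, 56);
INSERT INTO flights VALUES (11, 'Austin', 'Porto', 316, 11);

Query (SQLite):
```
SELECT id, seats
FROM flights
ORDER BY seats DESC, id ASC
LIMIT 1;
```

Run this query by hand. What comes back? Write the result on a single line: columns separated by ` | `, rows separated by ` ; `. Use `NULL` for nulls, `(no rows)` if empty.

Sort by seats desc, tiebreak id asc: (57, id=1), (56, id=10), (55, id=4), (43, id=7) …. Take first 1.

1 | 57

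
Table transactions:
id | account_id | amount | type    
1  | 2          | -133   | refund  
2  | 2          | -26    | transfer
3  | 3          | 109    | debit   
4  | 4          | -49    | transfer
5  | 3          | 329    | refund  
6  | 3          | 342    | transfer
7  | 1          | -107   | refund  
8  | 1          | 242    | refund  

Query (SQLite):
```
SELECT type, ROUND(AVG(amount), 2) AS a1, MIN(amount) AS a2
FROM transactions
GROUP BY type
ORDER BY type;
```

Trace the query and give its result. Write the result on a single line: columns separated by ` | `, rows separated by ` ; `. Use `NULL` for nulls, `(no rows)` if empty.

Group transactions by type.
Per group compute: ROUND(AVG(amount), 2), MIN(amount).
  debit: ids {3} → ROUND(AVG(amount), 2)=109, MIN(amount)=109
  refund: ids {1, 5, 7, 8} → ROUND(AVG(amount), 2)=82.75, MIN(amount)=-133
  transfer: ids {2, 4, 6} → ROUND(AVG(amount), 2)=89, MIN(amount)=-49

debit | 109 | 109 ; refund | 82.75 | -133 ; transfer | 89 | -49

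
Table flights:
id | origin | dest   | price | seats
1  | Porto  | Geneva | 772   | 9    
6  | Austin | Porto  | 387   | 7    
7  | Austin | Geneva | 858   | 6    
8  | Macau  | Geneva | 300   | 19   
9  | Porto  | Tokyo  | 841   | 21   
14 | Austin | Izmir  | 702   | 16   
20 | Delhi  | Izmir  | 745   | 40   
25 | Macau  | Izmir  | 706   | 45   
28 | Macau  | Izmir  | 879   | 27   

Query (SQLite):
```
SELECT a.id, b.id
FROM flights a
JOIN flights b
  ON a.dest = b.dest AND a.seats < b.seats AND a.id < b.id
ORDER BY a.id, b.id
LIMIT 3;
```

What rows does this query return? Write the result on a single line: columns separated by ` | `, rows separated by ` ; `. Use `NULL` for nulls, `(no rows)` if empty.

1 | 8 ; 7 | 8 ; 14 | 20

Pairs (a,b) with same dest, a.seats < b.seats, a.id < b.id.
dest groups: Geneva:{1,7,8} Izmir:{14,20,25,28} Porto:{6} Tokyo:{9}
Ordered by (a.id, b.id); first 3.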